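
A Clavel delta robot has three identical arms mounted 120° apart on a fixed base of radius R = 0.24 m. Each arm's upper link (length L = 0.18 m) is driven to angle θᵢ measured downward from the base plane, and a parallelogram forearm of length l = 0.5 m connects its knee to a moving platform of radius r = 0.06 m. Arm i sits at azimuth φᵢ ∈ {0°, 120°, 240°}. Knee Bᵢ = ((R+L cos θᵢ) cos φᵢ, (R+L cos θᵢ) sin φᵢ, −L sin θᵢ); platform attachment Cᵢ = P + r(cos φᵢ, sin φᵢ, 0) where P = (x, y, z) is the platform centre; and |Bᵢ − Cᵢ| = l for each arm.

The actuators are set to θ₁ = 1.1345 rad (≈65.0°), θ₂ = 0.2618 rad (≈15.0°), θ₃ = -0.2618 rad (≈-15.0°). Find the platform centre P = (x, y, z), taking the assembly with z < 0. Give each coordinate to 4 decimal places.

(-0.1867, -0.0589, -0.3877)

S1 = (0.2561·cos0.0°, 0.2561·sin0.0°, -0.1631) = (0.2561, 0.0000, -0.1631)
arm 2 at φ=120.0°: ρ2 = 0.3539;  S2 = (-0.1769, 0.3065, -0.0466)
arm 3 at φ=240.0°: ρ3 = 0.3539;  S3 = (-0.1769, -0.3065, 0.0466)
subtract pairs → two planes through P
plane₁₂: -0.8660x+0.6129y+0.2331z = 0.0352
Cramer: x(z) = -0.0407+0.3768z;  y(z) = 0.0000+0.1520z
into |P−S₁|² = l²: 1.1651z² + 0.1027z + -0.1353 = 0;  Δ = 0.6413;  z = -0.3877 or 0.2996 → z<0 root = -0.3877
x = -0.1867, y = -0.0589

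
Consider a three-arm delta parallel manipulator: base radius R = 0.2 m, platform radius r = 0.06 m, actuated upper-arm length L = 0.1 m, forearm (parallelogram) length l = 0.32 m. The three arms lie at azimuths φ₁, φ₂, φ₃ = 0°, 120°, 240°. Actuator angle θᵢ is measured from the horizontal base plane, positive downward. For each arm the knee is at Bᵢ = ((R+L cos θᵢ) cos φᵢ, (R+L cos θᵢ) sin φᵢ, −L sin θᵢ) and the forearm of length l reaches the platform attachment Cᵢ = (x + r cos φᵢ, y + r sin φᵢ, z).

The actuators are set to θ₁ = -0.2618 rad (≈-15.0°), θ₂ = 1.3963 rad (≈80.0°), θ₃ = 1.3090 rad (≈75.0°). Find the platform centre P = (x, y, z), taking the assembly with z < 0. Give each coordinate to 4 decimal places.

φ1=0.0°: virtual centre (0.2366, 0.0000, 0.0259), radius l
φ2=120.0°: virtual centre (-0.0787, 0.1363, -0.0985), radius l
S3 = (0.1659·cos240.0°, 0.1659·sin240.0°, -0.0966) = (-0.0829, -0.1437, -0.0966)
subtract pairs → two planes through P
plane₁₂: -0.6305x+0.2726y+-0.2487z = -0.0222
det = 0.3553;  x = 0.0331+-0.3890z,  y = -0.0048+0.0127z
quadratic in z: (1.1515)z²+(0.1064)z+(-0.0603)=0, √Δ=0.5377 → z ∈ {-0.2797, 0.1873}; z = -0.2797 (taking z<0)
x = 0.1419, y = -0.0083

(0.1419, -0.0083, -0.2797)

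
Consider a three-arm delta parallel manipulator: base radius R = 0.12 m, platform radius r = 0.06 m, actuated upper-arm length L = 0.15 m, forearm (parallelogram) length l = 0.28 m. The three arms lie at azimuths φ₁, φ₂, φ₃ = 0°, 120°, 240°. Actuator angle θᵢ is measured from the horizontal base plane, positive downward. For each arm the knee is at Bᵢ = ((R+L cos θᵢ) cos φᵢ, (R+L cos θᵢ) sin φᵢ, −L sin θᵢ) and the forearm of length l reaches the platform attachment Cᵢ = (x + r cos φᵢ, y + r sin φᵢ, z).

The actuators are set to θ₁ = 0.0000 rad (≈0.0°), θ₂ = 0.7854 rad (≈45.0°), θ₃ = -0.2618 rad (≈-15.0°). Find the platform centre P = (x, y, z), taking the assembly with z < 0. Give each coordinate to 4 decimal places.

S1 = (0.2100·cos0.0°, 0.2100·sin0.0°, 0.0000) = (0.2100, 0.0000, 0.0000)
arm 2 at φ=120.0°: ρ2 = 0.1661;  S2 = (-0.0830, 0.1438, -0.1061)
S3 = (0.2049·cos240.0°, 0.2049·sin240.0°, 0.0388) = (-0.1024, -0.1774, 0.0388)
eliminate P² terms by subtracting sphere 1 from 2 and 3
linear system: -0.5861x+0.2876y = -0.0053−-0.2121z; -0.6249x+-0.3549y = -0.0006−0.0776z
det = 0.3877;  x = 0.0053+-0.1366z,  y = -0.0076+0.4593z
sphere 1 gives Az²+Bz+C=0 with A=1.2296, B=0.0490, C=-0.0364;  B²−4AC=0.1816;  roots -0.1932, 0.1534;  negative root z = -0.1932
x = 0.0317, y = -0.0963

(0.0317, -0.0963, -0.1932)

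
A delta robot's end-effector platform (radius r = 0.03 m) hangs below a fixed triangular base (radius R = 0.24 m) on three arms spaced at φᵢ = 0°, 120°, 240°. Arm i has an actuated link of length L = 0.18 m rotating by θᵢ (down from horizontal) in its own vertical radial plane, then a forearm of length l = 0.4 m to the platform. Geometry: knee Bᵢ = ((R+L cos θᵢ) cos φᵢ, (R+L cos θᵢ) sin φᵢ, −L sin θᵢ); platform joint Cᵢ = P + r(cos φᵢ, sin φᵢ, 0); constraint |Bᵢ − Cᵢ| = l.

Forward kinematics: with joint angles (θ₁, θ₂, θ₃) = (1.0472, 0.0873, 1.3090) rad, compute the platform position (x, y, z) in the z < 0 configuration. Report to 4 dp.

arm 1 at φ=0.0°: ρ1 = 0.3000;  centre 1 = (0.3000, 0.0000, -0.1559)
φ2=120.0°: virtual centre (-0.1947, 0.3372, -0.0157), radius l
centre 3 = (0.2566·cos240.0°, 0.2566·sin240.0°, -0.1739) = (-0.1283, -0.2222, -0.1739)
|centre ₂|²−|centre ₁|² = 0.0375;  |centre ₃|²−|centre ₁|² = -0.0182
[-0.9893 0.6743 0.2804]·P = 0.0375;  [-0.8566 -0.4444 -0.0360]·P = -0.0182
det = 1.0173;  x = -0.0043+0.0987z,  y = 0.0493+-0.2711z
into |P−centre ₁|² = l²: 1.0832z² + 0.2250z + -0.0407 = 0;  Δ = 0.2268;  z = -0.3237 or 0.1160 → z<0 root = -0.3237
x = -0.0362, y = 0.1371

(-0.0362, 0.1371, -0.3237)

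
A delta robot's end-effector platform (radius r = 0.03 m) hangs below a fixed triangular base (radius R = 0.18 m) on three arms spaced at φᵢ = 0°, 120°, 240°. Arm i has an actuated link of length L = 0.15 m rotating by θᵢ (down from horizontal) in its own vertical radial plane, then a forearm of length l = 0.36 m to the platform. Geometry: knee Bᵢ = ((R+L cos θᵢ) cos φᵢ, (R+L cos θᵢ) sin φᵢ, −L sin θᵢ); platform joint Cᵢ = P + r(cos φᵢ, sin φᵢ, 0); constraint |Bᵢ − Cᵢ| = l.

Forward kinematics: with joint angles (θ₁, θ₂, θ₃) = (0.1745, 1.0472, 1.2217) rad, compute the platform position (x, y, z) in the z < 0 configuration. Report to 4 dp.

O1 = (0.2977·cos0.0°, 0.2977·sin0.0°, -0.0260) = (0.2977, 0.0000, -0.0260)
arm 2 at φ=120.0°: (R−r)+L cos θ2 = 0.2250;  O2 = (-0.1125, 0.1949, -0.1299)
O3 = (0.2013·cos240.0°, 0.2013·sin240.0°, -0.1410) = (-0.1007, -0.1743, -0.1410)
eliminate P² terms by subtracting sphere 1 from 2 and 3
[-0.8204 0.3897 -0.2077]·P = -0.0218;  [-0.7968 -0.3487 -0.2298]·P = -0.0289
Cramer: x(z) = 0.0316-0.2715z;  y(z) = 0.0106-0.0386z
sphere 1 gives Az²+Bz+C=0 with A=1.0752, B=0.1958, C=-0.0580;  B²−4AC=0.2878;  roots -0.3405, 0.1584;  negative root z = -0.3405
x = 0.1241, y = 0.0238

(0.1241, 0.0238, -0.3405)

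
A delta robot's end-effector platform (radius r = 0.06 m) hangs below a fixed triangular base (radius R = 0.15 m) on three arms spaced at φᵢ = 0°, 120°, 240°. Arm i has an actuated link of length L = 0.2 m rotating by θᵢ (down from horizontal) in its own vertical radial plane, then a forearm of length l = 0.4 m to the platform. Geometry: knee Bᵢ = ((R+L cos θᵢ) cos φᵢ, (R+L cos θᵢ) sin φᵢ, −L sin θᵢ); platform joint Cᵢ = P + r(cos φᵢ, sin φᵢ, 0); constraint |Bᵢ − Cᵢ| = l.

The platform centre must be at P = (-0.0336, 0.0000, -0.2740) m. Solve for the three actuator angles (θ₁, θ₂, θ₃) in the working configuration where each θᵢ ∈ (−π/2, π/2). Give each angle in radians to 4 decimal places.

θ₁ = 0.1746, θ₂ = -0.0872, θ₃ = -0.0872

rotate P by −φ1: (-0.0336, 0.0000, -0.2740)
  A cos θ + B sin θ = C:  0.1236·cos θ + -0.2740·sin θ = 0.0741
  θ1 = atan2(B,A) + arccos(C/0.3006) = 0.1746
rotate P by −φ2: (0.0168, 0.0291, -0.2740)
  A cos θ + B sin θ = C:  0.0732·cos θ + -0.2740·sin θ = 0.0968
  √(A²+B²)=0.2836;  θ2 = -1.3097+1.2225 ≈ -0.0872
φ3=240.0° → target in arm frame (0.0168, -0.0291)
  e−x'=0.0732;  (l²−L²−(e−x')²−y'²−z²)/2L = 0.0968
  √(A²+B²)=0.2836;  θ3 = -1.3097+1.2225 ≈ -0.0872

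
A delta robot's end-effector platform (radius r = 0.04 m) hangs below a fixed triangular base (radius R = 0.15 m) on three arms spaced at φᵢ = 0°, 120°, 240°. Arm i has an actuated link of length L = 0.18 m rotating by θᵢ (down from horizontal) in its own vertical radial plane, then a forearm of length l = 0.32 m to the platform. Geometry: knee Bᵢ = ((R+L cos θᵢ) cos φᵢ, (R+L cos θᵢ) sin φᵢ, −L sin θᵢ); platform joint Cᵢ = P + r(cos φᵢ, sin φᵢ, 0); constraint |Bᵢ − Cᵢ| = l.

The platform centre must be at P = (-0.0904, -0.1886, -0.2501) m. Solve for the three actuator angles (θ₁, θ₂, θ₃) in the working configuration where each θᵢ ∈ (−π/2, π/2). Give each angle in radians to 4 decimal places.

arm 1 (φ=0.0°): x'=-0.0904, y'=-0.1886
  e−x'=0.2004;  (l²−L²−(e−x')²−y'²−z²)/2L = -0.1897
  θ1 = atan2(B,A) + arccos(C/0.3205) = 1.3088
φ2=120.0° → target in arm frame (-0.1181, 0.1726)
  A=0.2281, B=-0.2501, C=(l²−L²−A²−y'²−z²)/(2L)=-0.2066
  γ=atan2(-0.2501,0.2281)=-0.8313;  ψ=arccos(-0.6104)=2.2273;  θ2=γ+ψ≈1.3960
arm 3 (φ=240.0°): x'=0.2085, y'=0.0160
  A cos θ + B sin θ = C:  -0.0985·cos θ + -0.2501·sin θ = -0.0070
  √(A²+B²)=0.2688;  θ3 = -1.9461+1.5968 ≈ -0.3493

θ₁ = 1.3088, θ₂ = 1.3960, θ₃ = -0.3493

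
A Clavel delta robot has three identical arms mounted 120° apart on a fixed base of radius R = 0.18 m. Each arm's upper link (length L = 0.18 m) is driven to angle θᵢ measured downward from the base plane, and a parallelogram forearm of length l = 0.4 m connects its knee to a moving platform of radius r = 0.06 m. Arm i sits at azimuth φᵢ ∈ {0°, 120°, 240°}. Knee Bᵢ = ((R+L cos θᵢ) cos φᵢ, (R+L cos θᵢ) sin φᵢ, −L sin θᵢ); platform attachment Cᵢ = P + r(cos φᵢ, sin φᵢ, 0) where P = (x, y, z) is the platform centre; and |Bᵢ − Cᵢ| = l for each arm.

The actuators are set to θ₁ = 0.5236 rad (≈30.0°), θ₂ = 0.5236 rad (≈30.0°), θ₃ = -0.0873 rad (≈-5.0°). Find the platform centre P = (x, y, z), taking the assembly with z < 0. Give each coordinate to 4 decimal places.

(-0.0421, -0.0729, -0.3215)

φ1=0.0°: virtual centre (0.2759, 0.0000, -0.0900), radius l
φ2=120.0°: virtual centre (-0.1379, 0.2389, -0.0900), radius l
arm 3 at φ=240.0°: (R−r)+L cos θ3 = 0.2993;  S3 = (-0.1497, -0.2592, 0.0157)
eliminate P² terms by subtracting sphere 1 from 2 and 3
linear system: -0.8277x+0.4778y = 0.0000−0.0000z; -0.8511x+-0.5184y = 0.0056−0.2114z
Cramer: x(z) = -0.0032+0.1209z;  y(z) = -0.0056+0.2093z
sphere 1 gives Az²+Bz+C=0 with A=1.0584, B=0.1102, C=-0.0740;  B²−4AC=0.3253;  roots -0.3215, 0.2174;  negative root z = -0.3215
x = -0.0421, y = -0.0729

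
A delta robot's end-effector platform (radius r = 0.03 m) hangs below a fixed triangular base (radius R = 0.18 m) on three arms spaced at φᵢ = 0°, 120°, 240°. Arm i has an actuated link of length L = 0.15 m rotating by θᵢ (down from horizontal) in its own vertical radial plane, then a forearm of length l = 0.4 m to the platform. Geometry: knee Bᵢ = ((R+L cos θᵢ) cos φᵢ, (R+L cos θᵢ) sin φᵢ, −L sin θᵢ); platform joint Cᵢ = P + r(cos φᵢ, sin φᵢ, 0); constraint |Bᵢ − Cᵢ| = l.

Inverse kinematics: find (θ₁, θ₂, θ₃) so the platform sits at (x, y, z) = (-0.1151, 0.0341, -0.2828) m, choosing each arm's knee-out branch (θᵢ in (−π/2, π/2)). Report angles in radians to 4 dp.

φ1=0.0° → target in arm frame (-0.1151, 0.0341)
  A=0.2651, B=-0.2828, C=(l²−L²−A²−y'²−z²)/(2L)=-0.0464
  √(A²+B²)=0.3876;  θ1 = -0.8177+1.6908 ≈ 0.8731
φ2=120.0° → target in arm frame (0.0871, 0.0826)
  A cos θ + B sin θ = C:  0.0629·cos θ + -0.2828·sin θ = 0.1558
  γ=atan2(-0.2828,0.0629)=-1.3519;  ψ=arccos(0.5377)=1.0030;  θ2=γ+ψ≈-0.3488
arm 3 (φ=240.0°): x'=0.0280, y'=-0.1167
  A=0.1220, B=-0.2828, C=(l²−L²−A²−y'²−z²)/(2L)=0.0967
  √(A²+B²)=0.3080;  θ3 = -1.1636+1.2513 ≈ 0.0877

θ₁ = 0.8731, θ₂ = -0.3488, θ₃ = 0.0877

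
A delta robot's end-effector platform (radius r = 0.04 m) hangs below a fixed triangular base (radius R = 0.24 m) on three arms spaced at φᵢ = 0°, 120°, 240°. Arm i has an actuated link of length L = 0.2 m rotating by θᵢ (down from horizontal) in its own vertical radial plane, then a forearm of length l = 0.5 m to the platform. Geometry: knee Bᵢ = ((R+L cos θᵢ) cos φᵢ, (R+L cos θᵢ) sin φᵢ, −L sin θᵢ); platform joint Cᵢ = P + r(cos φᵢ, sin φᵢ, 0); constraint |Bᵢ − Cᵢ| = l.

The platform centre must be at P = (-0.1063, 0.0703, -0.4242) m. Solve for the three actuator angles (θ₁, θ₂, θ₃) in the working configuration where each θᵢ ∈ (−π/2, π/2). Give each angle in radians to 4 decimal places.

φ1=0.0° → target in arm frame (-0.1063, 0.0703)
  A=0.3063, B=-0.4242, C=(l²−L²−A²−y'²−z²)/(2L)=-0.1718
  θ1 = atan2(B,A) + arccos(C/0.5232) = 0.9599
rotate P by −φ2: (0.1140, 0.0569, -0.4242)
  A cos θ + B sin θ = C:  0.0860·cos θ + -0.4242·sin θ = 0.0486
  θ2 = atan2(B,A) + arccos(C/0.4328) = 0.0875
φ3=240.0° → target in arm frame (-0.0077, -0.1272)
  e−x'=0.2077;  (l²−L²−(e−x')²−y'²−z²)/2L = -0.0732
  √(A²+B²)=0.4723;  θ3 = -1.1154+1.7264 ≈ 0.6110

θ₁ = 0.9599, θ₂ = 0.0875, θ₃ = 0.6110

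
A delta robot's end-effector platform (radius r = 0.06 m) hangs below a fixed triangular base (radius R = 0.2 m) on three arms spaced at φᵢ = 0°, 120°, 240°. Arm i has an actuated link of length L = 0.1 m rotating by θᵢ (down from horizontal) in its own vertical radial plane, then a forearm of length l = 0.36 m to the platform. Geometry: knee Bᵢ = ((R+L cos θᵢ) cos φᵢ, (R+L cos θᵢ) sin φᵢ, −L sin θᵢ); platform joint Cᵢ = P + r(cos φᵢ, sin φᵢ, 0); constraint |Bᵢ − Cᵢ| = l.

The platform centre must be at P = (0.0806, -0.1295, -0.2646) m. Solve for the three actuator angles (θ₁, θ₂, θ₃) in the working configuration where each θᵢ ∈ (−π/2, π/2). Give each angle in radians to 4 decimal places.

φ1=0.0° → target in arm frame (0.0806, -0.1295)
  A cos θ + B sin θ = C:  0.0594·cos θ + -0.2646·sin θ = 0.1464
  γ=atan2(-0.2646,0.0594)=-1.3500;  ψ=arccos(0.5400)=1.0004;  θ1=γ+ψ≈-0.3496
rotate P by −φ2: (-0.1525, -0.0051, -0.2646)
  e−x'=0.2925;  (l²−L²−(e−x')²−y'²−z²)/2L = -0.1798
  γ=atan2(-0.2646,0.2925)=-0.7354;  ψ=arccos(-0.4560)=2.0443;  θ2=γ+ψ≈1.3088
φ3=240.0° → target in arm frame (0.0719, 0.1346)
  A cos θ + B sin θ = C:  0.0681·cos θ + -0.2646·sin θ = 0.1342
  γ=atan2(-0.2646,0.0681)=-1.3187;  ψ=arccos(0.4911)=1.0574;  θ3=γ+ψ≈-0.2613

θ₁ = -0.3496, θ₂ = 1.3088, θ₃ = -0.2613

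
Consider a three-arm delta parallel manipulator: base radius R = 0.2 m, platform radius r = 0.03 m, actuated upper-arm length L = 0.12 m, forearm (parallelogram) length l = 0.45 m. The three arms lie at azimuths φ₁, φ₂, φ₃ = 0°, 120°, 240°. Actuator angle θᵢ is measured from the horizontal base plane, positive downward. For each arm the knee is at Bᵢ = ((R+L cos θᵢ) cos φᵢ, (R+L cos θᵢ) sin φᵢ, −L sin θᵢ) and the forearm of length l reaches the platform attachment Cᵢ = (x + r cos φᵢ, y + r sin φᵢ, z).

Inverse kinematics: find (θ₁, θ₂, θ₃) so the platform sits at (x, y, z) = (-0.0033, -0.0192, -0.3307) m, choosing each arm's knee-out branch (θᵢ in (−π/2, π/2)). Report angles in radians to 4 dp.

φ1=0.0° → target in arm frame (-0.0033, -0.0192)
  A cos θ + B sin θ = C:  0.1733·cos θ + -0.3307·sin θ = 0.2014
  θ1 = atan2(B,A) + arccos(C/0.3734) = -0.0871
rotate P by −φ2: (-0.0150, 0.0125, -0.3307)
  e−x'=0.1850;  (l²−L²−(e−x')²−y'²−z²)/2L = 0.1849
  √(A²+B²)=0.3789;  θ2 = -1.0608+1.0612 ≈ 0.0004
rotate P by −φ3: (0.0183, 0.0067, -0.3307)
  A=0.1517, B=-0.3307, C=(l²−L²−A²−y'²−z²)/(2L)=0.2320
  θ3 = atan2(B,A) + arccos(C/0.3638) = -0.2612

θ₁ = -0.0871, θ₂ = 0.0004, θ₃ = -0.2612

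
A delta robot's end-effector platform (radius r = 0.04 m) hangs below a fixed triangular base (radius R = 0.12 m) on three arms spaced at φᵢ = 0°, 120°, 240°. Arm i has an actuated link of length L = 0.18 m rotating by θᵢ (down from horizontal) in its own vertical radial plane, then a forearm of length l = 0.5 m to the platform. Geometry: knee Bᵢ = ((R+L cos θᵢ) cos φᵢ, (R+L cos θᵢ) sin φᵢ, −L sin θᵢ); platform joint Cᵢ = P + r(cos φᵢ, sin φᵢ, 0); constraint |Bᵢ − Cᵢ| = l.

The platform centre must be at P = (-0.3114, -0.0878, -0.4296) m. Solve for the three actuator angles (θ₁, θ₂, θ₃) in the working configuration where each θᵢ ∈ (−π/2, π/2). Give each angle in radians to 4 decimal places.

arm 1 (φ=0.0°): x'=-0.3114, y'=-0.0878
  A cos θ + B sin θ = C:  0.3914·cos θ + -0.4296·sin θ = -0.3552
  θ1 = atan2(B,A) + arccos(C/0.5812) = 1.3964
rotate P by −φ2: (0.0797, 0.3136, -0.4296)
  e−x'=0.0003;  (l²−L²−(e−x')²−y'²−z²)/2L = -0.1814
  γ=atan2(-0.4296,0.0003)=-1.5700;  ψ=arccos(-0.4222)=2.0066;  θ2=γ+ψ≈0.4366
φ3=240.0° → target in arm frame (0.2317, -0.2258)
  e−x'=-0.1517;  (l²−L²−(e−x')²−y'²−z²)/2L = -0.1138
  √(A²+B²)=0.4556;  θ3 = -1.9103+1.8232 ≈ -0.0871

θ₁ = 1.3964, θ₂ = 0.4366, θ₃ = -0.0871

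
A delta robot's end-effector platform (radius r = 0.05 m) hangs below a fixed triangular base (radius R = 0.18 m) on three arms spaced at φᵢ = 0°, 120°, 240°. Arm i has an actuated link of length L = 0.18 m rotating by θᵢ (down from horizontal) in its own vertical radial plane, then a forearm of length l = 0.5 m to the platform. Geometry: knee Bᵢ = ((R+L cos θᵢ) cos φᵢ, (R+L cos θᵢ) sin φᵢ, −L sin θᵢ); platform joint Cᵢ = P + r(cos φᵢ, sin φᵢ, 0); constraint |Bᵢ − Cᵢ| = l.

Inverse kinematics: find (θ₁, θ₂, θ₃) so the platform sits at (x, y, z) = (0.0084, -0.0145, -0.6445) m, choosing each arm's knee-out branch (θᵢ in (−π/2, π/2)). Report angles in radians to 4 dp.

θ₁ = 1.3089, θ₂ = 1.3962, θ₃ = 1.3091

rotate P by −φ1: (0.0084, -0.0145, -0.6445)
  A=0.1216, B=-0.6445, C=(l²−L²−A²−y'²−z²)/(2L)=-0.5910
  γ=atan2(-0.6445,0.1216)=-1.3843;  ψ=arccos(-0.9012)=2.6932;  θ1=γ+ψ≈1.3089
φ2=120.0° → target in arm frame (-0.0168, 0.0000)
  A=0.1468, B=-0.6445, C=(l²−L²−A²−y'²−z²)/(2L)=-0.6092
  θ2 = atan2(B,A) + arccos(C/0.6610) = 1.3962
arm 3 (φ=240.0°): x'=0.0084, y'=0.0145
  A=0.1216, B=-0.6445, C=(l²−L²−A²−y'²−z²)/(2L)=-0.5911
  γ=atan2(-0.6445,0.1216)=-1.3843;  ψ=arccos(-0.9012)=2.6933;  θ3=γ+ψ≈1.3091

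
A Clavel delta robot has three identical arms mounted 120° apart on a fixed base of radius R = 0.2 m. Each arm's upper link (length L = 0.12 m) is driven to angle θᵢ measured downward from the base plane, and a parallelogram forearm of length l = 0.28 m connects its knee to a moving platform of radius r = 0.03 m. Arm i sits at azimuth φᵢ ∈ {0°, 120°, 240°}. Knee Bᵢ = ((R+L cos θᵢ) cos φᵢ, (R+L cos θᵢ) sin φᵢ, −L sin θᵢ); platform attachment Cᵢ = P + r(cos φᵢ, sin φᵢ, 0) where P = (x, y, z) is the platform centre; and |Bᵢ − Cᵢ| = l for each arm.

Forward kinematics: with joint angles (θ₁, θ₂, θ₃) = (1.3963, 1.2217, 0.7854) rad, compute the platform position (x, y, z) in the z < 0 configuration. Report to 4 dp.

(-0.0384, -0.0354, -0.2750)

O1 = (0.1908·cos0.0°, 0.1908·sin0.0°, -0.1182) = (0.1908, 0.0000, -0.1182)
arm 2 at φ=120.0°: ρ2 = 0.2110;  O2 = (-0.1055, 0.1828, -0.1128)
φ3=240.0°: virtual centre (-0.1274, -0.2207, -0.0849), radius l
subtract pairs → two planes through P
linear system: -0.5927x+0.3655y = 0.0069−0.0108z; -0.6365x+-0.4414y = 0.0218−0.0666z
det = 0.4943;  x = -0.0222+0.0590z,  y = -0.0173+0.0660z
sphere 1 gives Az²+Bz+C=0 with A=1.0078, B=0.2090, C=-0.0187;  B²−4AC=0.1192;  roots -0.2750, 0.0676;  negative root z = -0.2750
x = -0.0384, y = -0.0354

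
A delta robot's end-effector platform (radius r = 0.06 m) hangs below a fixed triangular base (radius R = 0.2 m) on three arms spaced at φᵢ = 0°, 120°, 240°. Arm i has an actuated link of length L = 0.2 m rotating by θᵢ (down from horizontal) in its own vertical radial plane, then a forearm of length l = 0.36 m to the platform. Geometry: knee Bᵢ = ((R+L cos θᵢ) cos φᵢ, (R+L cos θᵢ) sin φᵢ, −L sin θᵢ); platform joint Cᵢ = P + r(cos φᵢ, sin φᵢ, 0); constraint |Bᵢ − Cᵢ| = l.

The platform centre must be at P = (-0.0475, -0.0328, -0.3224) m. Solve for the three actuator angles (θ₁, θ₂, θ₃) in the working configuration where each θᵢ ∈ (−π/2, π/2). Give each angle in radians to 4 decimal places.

rotate P by −φ1: (-0.0475, -0.0328, -0.3224)
  A=0.1875, B=-0.3224, C=(l²−L²−A²−y'²−z²)/(2L)=-0.1264
  √(A²+B²)=0.3730;  θ1 = -1.0440+1.9167 ≈ 0.8726
φ2=120.0° → target in arm frame (-0.0047, 0.0575)
  e−x'=0.1447;  (l²−L²−(e−x')²−y'²−z²)/2L = -0.0964
  γ=atan2(-0.3224,0.1447)=-1.1490;  ψ=arccos(-0.2729)=1.8472;  θ2=γ+ψ≈0.6982
rotate P by −φ3: (0.0522, -0.0247, -0.3224)
  e−x'=0.0878;  (l²−L²−(e−x')²−y'²−z²)/2L = -0.0567
  √(A²+B²)=0.3342;  θ3 = -1.3048+1.7412 ≈ 0.4364

θ₁ = 0.8726, θ₂ = 0.6982, θ₃ = 0.4364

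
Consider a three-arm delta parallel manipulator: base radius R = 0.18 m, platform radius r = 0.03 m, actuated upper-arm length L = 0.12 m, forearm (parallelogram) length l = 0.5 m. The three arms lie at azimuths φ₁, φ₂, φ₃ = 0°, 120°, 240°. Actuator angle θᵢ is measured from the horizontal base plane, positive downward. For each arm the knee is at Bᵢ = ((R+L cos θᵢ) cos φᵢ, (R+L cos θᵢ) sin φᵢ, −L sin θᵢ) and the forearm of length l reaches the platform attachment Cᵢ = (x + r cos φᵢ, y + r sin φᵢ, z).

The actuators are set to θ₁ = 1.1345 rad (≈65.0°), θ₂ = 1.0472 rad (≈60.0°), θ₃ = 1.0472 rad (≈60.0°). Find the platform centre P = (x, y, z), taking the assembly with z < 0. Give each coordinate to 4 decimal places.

(-0.0134, 0.0000, -0.5606)

φ1=0.0°: virtual centre (0.2007, 0.0000, -0.1088), radius l
centre 2 = (0.2100·cos120.0°, 0.2100·sin120.0°, -0.1039) = (-0.1050, 0.1819, -0.1039)
centre 3 = (0.2100·cos240.0°, 0.2100·sin240.0°, -0.1039) = (-0.1050, -0.1819, -0.1039)
eliminate P² terms by subtracting sphere 1 from 2 and 3
plane₁₂: -0.6114x+0.3637y+0.0097z = 0.0028
det = 0.4448;  x = -0.0046+0.0158z,  y = 0.0000+0.0000z
into |P−centre ₁|² = l²: 1.0003z² + 0.2110z + -0.1960 = 0;  Δ = 0.8289;  z = -0.5606 or 0.3496 → z<0 root = -0.5606
x = -0.0134, y = 0.0000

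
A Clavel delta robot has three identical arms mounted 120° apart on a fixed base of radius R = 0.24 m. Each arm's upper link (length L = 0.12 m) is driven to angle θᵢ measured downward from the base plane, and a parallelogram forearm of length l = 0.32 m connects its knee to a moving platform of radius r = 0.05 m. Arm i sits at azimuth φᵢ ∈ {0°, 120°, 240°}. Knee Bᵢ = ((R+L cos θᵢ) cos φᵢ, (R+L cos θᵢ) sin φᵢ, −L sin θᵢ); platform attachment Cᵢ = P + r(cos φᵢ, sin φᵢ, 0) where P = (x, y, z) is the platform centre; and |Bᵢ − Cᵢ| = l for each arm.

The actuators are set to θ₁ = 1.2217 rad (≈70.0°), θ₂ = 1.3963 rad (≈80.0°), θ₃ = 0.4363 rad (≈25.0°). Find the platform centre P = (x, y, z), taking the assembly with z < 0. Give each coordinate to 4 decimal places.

φ1=0.0°: virtual centre (0.2310, 0.0000, -0.1128), radius l
arm 2 at φ=120.0°: e+L cos θ2 = 0.2108;  centre 2 = (-0.1054, 0.1826, -0.1182)
centre 3 = (0.2988·cos240.0°, 0.2988·sin240.0°, -0.0507) = (-0.1494, -0.2587, -0.0507)
subtract pairs → two planes through P
plane₁₂: -0.6729x+0.3652y+-0.0108z = -0.0077
Cramer: x(z) = -0.0087+0.0634z;  y(z) = -0.0370+0.1466z
sphere 1 gives Az²+Bz+C=0 with A=1.0255, B=0.1843, C=-0.0309;  B²−4AC=0.1605;  roots -0.2852, 0.1055;  negative root z = -0.2852
x = -0.0268, y = -0.0788

(-0.0268, -0.0788, -0.2852)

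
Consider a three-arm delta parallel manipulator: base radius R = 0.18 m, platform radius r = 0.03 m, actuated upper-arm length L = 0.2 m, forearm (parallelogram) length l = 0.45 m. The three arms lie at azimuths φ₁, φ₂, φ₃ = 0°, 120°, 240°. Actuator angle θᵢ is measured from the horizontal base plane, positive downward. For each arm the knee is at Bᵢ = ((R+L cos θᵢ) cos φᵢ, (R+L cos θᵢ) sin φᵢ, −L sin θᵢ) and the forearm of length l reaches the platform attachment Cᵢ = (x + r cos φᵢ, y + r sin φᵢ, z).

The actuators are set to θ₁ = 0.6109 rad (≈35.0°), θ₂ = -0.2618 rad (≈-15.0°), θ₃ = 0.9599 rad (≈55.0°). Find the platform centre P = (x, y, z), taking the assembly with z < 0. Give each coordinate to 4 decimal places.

S1 = (0.3138·cos0.0°, 0.3138·sin0.0°, -0.1147) = (0.3138, 0.0000, -0.1147)
φ2=120.0°: virtual centre (-0.1716, 0.2972, 0.0518), radius l
S3 = (0.2647·cos240.0°, 0.2647·sin240.0°, -0.1638) = (-0.1324, -0.2293, -0.1638)
eliminate P² terms by subtracting sphere 1 from 2 and 3
linear system: -0.9708x+0.5944y = 0.0088−0.3330z; -0.8924x+-0.4585y = -0.0147−-0.0982z
Cramer: x(z) = 0.0048+0.0967z;  y(z) = 0.0227-0.4023z
sphere 1 gives Az²+Bz+C=0 with A=1.1712, B=0.1514, C=-0.0933;  B²−4AC=0.4602;  roots -0.3543, 0.2250;  negative root z = -0.3543
x = -0.0294, y = 0.1652

(-0.0294, 0.1652, -0.3543)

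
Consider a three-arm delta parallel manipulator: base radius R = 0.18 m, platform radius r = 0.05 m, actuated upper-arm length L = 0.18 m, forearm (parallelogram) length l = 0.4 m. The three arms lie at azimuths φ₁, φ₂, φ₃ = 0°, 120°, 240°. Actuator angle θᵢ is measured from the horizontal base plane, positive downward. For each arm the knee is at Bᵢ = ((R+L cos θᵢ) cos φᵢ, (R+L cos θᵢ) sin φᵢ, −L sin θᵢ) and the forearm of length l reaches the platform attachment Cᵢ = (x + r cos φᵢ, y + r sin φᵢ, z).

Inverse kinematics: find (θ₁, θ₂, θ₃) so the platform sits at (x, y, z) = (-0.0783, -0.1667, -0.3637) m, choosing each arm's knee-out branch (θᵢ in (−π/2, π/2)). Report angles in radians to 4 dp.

θ₁ = 1.0469, θ₂ = 1.1343, θ₃ = -0.0873

rotate P by −φ1: (-0.0783, -0.1667, -0.3637)
  e−x'=0.2083;  (l²−L²−(e−x')²−y'²−z²)/2L = -0.2107
  √(A²+B²)=0.4191;  θ1 = -1.0507+2.0976 ≈ 1.0469
arm 2 (φ=120.0°): x'=-0.1052, y'=0.1512
  A=0.2352, B=-0.3637, C=(l²−L²−A²−y'²−z²)/(2L)=-0.2301
  γ=atan2(-0.3637,0.2352)=-0.9967;  ψ=arccos(-0.5314)=2.1310;  θ2=γ+ψ≈1.1343
rotate P by −φ3: (0.1835, 0.0155, -0.3637)
  A=-0.0535, B=-0.3637, C=(l²−L²−A²−y'²−z²)/(2L)=-0.0216
  γ=atan2(-0.3637,-0.0535)=-1.7169;  ψ=arccos(-0.0588)=1.6296;  θ3=γ+ψ≈-0.0873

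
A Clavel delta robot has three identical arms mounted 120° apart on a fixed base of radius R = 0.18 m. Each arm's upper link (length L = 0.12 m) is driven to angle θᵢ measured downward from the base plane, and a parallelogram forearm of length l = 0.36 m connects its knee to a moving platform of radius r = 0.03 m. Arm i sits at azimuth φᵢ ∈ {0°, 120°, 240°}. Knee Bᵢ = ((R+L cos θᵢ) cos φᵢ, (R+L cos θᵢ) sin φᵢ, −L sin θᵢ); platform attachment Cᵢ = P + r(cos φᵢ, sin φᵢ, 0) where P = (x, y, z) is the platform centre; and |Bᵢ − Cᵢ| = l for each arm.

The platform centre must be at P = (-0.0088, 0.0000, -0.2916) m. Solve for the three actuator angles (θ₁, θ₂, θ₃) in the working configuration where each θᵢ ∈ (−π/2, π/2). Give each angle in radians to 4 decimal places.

θ₁ = 0.4365, θ₂ = 0.3489, θ₃ = 0.3489

arm 1 (φ=0.0°): x'=-0.0088, y'=0.0000
  A=0.1588, B=-0.2916, C=(l²−L²−A²−y'²−z²)/(2L)=0.0206
  θ1 = atan2(B,A) + arccos(C/0.3320) = 0.4365
rotate P by −φ2: (0.0044, 0.0076, -0.2916)
  A=0.1456, B=-0.2916, C=(l²−L²−A²−y'²−z²)/(2L)=0.0371
  √(A²+B²)=0.3259;  θ2 = -1.1077+1.4566 ≈ 0.3489
φ3=240.0° → target in arm frame (0.0044, -0.0076)
  A=0.1456, B=-0.2916, C=(l²−L²−A²−y'²−z²)/(2L)=0.0371
  θ3 = atan2(B,A) + arccos(C/0.3259) = 0.3489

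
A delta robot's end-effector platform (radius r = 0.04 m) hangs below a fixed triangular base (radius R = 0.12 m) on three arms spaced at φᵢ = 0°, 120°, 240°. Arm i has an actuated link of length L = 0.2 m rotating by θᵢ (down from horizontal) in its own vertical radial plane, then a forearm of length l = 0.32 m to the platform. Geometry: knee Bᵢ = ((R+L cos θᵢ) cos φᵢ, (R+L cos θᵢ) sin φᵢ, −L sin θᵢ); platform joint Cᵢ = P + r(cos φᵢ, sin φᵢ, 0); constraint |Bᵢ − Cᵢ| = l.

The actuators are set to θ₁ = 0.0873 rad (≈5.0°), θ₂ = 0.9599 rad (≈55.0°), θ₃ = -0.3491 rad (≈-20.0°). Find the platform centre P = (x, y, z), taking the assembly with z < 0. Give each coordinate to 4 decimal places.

(0.0335, -0.1229, -0.1815)

arm 1 at φ=0.0°: ρ1 = 0.2792;  centre 1 = (0.2792, 0.0000, -0.0174)
φ2=120.0°: virtual centre (-0.0974, 0.1686, -0.1638), radius l
φ3=240.0°: virtual centre (-0.1340, -0.2320, 0.0684), radius l
|centre ₂|²−|centre ₁|² = -0.0135;  |centre ₃|²−|centre ₁|² = -0.0018
[-0.7532 0.3373 -0.2928]·P = -0.0135;  [-0.8264 -0.4641 0.1717]·P = -0.0018
det = 0.6283;  x = 0.0110+-0.1241z,  y = -0.0156+0.5910z
quadratic in z: (1.3646)z²+(0.0830)z+(-0.0299)=0, √Δ=0.4123 → z ∈ {-0.1815, 0.1207}; z = -0.1815 (taking z<0)
x = 0.0335, y = -0.1229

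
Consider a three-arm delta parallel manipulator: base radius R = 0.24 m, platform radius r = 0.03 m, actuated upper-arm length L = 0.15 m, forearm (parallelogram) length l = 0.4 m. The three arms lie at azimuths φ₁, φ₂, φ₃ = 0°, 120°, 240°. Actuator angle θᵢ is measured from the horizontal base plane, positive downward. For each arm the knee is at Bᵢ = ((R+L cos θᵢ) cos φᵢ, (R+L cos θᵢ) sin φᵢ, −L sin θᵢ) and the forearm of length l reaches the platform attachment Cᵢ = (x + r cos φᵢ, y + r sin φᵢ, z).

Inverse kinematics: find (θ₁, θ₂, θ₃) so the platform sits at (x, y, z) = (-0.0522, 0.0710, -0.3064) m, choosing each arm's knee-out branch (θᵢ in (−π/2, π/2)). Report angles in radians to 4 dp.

φ1=0.0° → target in arm frame (-0.0522, 0.0710)
  A cos θ + B sin θ = C:  0.2622·cos θ + -0.3064·sin θ = -0.1006
  θ1 = atan2(B,A) + arccos(C/0.4033) = 0.9599
rotate P by −φ2: (0.0876, 0.0097, -0.3064)
  A=0.1224, B=-0.3064, C=(l²−L²−A²−y'²−z²)/(2L)=0.0951
  θ2 = atan2(B,A) + arccos(C/0.3299) = 0.0876
φ3=240.0° → target in arm frame (-0.0354, -0.0807)
  A cos θ + B sin θ = C:  0.2454·cos θ + -0.3064·sin θ = -0.0770
  γ=atan2(-0.3064,0.2454)=-0.8955;  ψ=arccos(-0.1962)=1.7683;  θ3=γ+ψ≈0.8728

θ₁ = 0.9599, θ₂ = 0.0876, θ₃ = 0.8728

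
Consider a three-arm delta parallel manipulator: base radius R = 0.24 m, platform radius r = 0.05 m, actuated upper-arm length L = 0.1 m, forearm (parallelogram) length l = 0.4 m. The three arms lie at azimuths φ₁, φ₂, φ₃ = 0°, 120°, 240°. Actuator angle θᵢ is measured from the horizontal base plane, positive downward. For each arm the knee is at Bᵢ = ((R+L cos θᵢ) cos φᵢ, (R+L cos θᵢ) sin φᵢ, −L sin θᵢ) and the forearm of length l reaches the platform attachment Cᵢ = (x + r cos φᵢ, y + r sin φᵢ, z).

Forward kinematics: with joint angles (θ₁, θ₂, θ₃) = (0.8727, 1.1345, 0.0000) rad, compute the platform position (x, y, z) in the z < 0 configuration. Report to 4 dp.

(-0.0256, -0.0922, -0.3471)

φ1=0.0°: virtual centre (0.2543, 0.0000, -0.0766), radius l
φ2=120.0°: virtual centre (-0.1161, 0.2011, -0.0906), radius l
centre 3 = (0.2900·cos240.0°, 0.2900·sin240.0°, 0.0000) = (-0.1450, -0.2511, 0.0000)
eliminate P² terms by subtracting sphere 1 from 2 and 3
linear system: -0.7408x+0.4023y = -0.0084−-0.0281z; -0.7986x+-0.5023y = 0.0136−0.1532z
det = 0.6933;  x = -0.0018+0.0686z,  y = -0.0241+0.1960z
quadratic in z: (1.0431)z²+(0.1086)z+(-0.0880)=0, √Δ=0.6155 → z ∈ {-0.3471, 0.2430}; z = -0.3471 (taking z<0)
x = -0.0256, y = -0.0922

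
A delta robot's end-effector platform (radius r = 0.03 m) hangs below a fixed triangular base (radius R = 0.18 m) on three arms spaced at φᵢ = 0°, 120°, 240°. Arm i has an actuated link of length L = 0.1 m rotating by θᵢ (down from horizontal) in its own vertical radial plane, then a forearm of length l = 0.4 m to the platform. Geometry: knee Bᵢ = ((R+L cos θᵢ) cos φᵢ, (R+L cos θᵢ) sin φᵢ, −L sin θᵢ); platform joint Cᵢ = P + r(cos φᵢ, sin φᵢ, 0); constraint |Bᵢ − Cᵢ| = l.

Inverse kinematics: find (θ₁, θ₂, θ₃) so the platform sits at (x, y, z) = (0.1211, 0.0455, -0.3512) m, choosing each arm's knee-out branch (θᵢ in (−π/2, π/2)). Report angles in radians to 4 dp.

φ1=0.0° → target in arm frame (0.1211, 0.0455)
  A=0.0289, B=-0.3512, C=(l²−L²−A²−y'²−z²)/(2L)=0.1188
  √(A²+B²)=0.3524;  θ1 = -1.4887+1.2270 ≈ -0.2617
rotate P by −φ2: (-0.0211, -0.1276, -0.3512)
  A=0.1711, B=-0.3512, C=(l²−L²−A²−y'²−z²)/(2L)=-0.0946
  √(A²+B²)=0.3907;  θ2 = -1.1173+1.8154 ≈ 0.6980
arm 3 (φ=240.0°): x'=-0.1000, y'=0.0821
  e−x'=0.2500;  (l²−L²−(e−x')²−y'²−z²)/2L = -0.2128
  √(A²+B²)=0.4311;  θ3 = -0.9523+2.0871 ≈ 1.1349

θ₁ = -0.2617, θ₂ = 0.6980, θ₃ = 1.1349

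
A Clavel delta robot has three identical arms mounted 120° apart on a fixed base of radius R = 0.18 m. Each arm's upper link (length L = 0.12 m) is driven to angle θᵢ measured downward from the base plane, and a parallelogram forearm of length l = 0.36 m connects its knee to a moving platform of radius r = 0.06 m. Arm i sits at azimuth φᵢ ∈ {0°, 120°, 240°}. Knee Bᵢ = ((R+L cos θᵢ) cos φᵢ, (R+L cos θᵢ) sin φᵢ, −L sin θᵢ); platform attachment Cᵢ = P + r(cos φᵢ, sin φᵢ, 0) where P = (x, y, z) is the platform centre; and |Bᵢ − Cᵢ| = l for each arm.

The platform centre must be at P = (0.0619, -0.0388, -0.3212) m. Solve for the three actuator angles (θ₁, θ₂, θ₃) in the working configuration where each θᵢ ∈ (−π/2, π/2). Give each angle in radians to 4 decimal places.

θ₁ = 0.0876, θ₂ = 0.7855, θ₃ = 0.4365

rotate P by −φ1: (0.0619, -0.0388, -0.3212)
  e−x'=0.0581;  (l²−L²−(e−x')²−y'²−z²)/2L = 0.0298
  √(A²+B²)=0.3264;  θ1 = -1.3918+1.4794 ≈ 0.0876
arm 2 (φ=120.0°): x'=-0.0646, y'=-0.0342
  A=0.1846, B=-0.3212, C=(l²−L²−A²−y'²−z²)/(2L)=-0.0967
  γ=atan2(-0.3212,0.1846)=-1.0493;  ψ=arccos(-0.2609)=1.8348;  θ2=γ+ψ≈0.7855
arm 3 (φ=240.0°): x'=0.0027, y'=0.0730
  A cos θ + B sin θ = C:  0.1173·cos θ + -0.3212·sin θ = -0.0295
  √(A²+B²)=0.3420;  θ3 = -1.2205+1.6570 ≈ 0.4365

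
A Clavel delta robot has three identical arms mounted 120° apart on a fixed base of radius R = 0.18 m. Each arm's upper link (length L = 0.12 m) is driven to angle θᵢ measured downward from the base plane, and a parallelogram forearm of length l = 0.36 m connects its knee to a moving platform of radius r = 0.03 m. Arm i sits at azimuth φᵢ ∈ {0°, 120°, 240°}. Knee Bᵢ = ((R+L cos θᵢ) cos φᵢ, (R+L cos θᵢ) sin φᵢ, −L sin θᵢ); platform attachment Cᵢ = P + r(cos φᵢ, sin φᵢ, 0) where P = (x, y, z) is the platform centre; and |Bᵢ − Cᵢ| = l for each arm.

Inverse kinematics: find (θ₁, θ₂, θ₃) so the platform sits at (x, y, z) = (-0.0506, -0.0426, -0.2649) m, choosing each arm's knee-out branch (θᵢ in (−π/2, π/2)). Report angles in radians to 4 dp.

θ₁ = 0.6108, θ₂ = 0.3494, θ₃ = -0.2618

arm 1 (φ=0.0°): x'=-0.0506, y'=-0.0426
  A=0.2006, B=-0.2649, C=(l²−L²−A²−y'²−z²)/(2L)=0.0124
  θ1 = atan2(B,A) + arccos(C/0.3323) = 0.6108
rotate P by −φ2: (-0.0116, 0.0651, -0.2649)
  A=0.1616, B=-0.2649, C=(l²−L²−A²−y'²−z²)/(2L)=0.0611
  θ2 = atan2(B,A) + arccos(C/0.3103) = 0.3494
φ3=240.0° → target in arm frame (0.0622, -0.0225)
  e−x'=0.0878;  (l²−L²−(e−x')²−y'²−z²)/2L = 0.1534
  θ3 = atan2(B,A) + arccos(C/0.2791) = -0.2618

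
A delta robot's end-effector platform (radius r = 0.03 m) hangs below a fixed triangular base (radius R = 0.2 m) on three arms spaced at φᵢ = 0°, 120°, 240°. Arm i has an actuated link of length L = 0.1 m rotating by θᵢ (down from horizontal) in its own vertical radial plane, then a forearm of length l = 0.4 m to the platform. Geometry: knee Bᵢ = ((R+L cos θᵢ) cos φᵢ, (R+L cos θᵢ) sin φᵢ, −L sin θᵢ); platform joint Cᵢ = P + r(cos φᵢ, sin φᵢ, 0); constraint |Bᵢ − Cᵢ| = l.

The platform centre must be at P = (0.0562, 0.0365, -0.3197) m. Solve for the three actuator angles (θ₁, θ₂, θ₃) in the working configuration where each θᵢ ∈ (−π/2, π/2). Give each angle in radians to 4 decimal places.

φ1=0.0° → target in arm frame (0.0562, 0.0365)
  A cos θ + B sin θ = C:  0.1138·cos θ + -0.3197·sin θ = 0.1675
  √(A²+B²)=0.3394;  θ1 = -1.2288+1.0544 ≈ -0.1744
arm 2 (φ=120.0°): x'=0.0035, y'=-0.0669
  e−x'=0.1665;  (l²−L²−(e−x')²−y'²−z²)/2L = 0.0780
  θ2 = atan2(B,A) + arccos(C/0.3605) = 0.2621
rotate P by −φ3: (-0.0597, 0.0304, -0.3197)
  e−x'=0.2297;  (l²−L²−(e−x')²−y'²−z²)/2L = -0.0295
  θ3 = atan2(B,A) + arccos(C/0.3937) = 0.6981

θ₁ = -0.1744, θ₂ = 0.2621, θ₃ = 0.6981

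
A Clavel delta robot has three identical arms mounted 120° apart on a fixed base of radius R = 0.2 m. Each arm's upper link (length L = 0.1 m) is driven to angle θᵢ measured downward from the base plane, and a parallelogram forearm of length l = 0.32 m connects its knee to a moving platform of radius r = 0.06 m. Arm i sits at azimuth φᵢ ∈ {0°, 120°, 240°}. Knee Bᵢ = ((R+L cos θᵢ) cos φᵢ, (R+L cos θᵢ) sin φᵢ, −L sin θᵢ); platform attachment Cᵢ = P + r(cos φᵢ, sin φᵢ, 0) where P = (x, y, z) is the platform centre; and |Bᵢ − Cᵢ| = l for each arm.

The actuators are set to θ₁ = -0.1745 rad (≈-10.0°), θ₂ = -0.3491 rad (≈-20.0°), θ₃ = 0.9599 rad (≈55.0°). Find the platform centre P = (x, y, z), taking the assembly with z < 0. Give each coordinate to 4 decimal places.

(0.0391, 0.0836, -0.2185)

arm 1 at φ=0.0°: e+L cos θ1 = 0.2385;  O1 = (0.2385, 0.0000, 0.0174)
O2 = (0.2340·cos120.0°, 0.2340·sin120.0°, 0.0342) = (-0.1170, 0.2026, 0.0342)
O3 = (0.1974·cos240.0°, 0.1974·sin240.0°, -0.0819) = (-0.0987, -0.1709, -0.0819)
|O₂|²−|O₁|² = -0.0013;  |O₃|²−|O₁|² = -0.0115
plane₁₂: -0.7109x+0.4052y+0.0337z = -0.0013
Cramer: x(z) = 0.0099-0.1335z;  y(z) = 0.0142-0.3174z
sphere 1 gives Az²+Bz+C=0 with A=1.1186, B=0.0173, C=-0.0496;  B²−4AC=0.2224;  roots -0.2185, 0.2031;  negative root z = -0.2185
x = 0.0391, y = 0.0836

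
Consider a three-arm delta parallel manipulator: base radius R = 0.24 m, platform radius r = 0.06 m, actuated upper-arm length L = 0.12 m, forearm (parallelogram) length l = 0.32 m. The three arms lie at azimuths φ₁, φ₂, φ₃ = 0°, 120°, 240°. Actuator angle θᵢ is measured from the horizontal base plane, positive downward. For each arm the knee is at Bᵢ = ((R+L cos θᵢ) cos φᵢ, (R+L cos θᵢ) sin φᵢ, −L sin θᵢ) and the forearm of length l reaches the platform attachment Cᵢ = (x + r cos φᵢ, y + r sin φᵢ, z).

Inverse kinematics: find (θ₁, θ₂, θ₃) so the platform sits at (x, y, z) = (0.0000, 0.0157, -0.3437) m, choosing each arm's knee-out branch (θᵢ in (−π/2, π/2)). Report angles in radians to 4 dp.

θ₁ = 1.2223, θ₂ = 1.1345, θ₃ = 1.3093

arm 1 (φ=0.0°): x'=0.0000, y'=0.0157
  e−x'=0.1800;  (l²−L²−(e−x')²−y'²−z²)/2L = -0.2616
  θ1 = atan2(B,A) + arccos(C/0.3880) = 1.2223
arm 2 (φ=120.0°): x'=0.0136, y'=-0.0078
  e−x'=0.1664;  (l²−L²−(e−x')²−y'²−z²)/2L = -0.2412
  √(A²+B²)=0.3819;  θ2 = -1.1199+2.2544 ≈ 1.1345
rotate P by −φ3: (-0.0136, -0.0079, -0.3437)
  A cos θ + B sin θ = C:  0.1936·cos θ + -0.3437·sin θ = -0.2820
  √(A²+B²)=0.3945;  θ3 = -1.0578+2.3671 ≈ 1.3093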